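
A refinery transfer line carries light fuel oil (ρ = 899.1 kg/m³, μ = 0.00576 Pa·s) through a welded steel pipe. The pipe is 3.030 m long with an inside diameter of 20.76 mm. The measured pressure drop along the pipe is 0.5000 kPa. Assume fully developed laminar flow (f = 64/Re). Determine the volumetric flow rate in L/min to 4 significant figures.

Q ≈ 7.836 L/min

For laminar flow, f = 64/Re with Re = ρVD/μ, so Darcy-Weisbach reduces to ΔP = 32μLV/D². Solving for V: V = ΔP·D²/(32μL) = 500·(0.02076)²/(32·0.00576·3.03) = 0.3858 m/s.
Check: Re = ρVD/μ = 899.1·0.3858·0.02076/0.00576 = 1250 < 2300, so the laminar assumption holds.
Q = V·A = 0.3858·(π/4·0.02076²) = 0.0001306 m³/s = 7.836 L/min.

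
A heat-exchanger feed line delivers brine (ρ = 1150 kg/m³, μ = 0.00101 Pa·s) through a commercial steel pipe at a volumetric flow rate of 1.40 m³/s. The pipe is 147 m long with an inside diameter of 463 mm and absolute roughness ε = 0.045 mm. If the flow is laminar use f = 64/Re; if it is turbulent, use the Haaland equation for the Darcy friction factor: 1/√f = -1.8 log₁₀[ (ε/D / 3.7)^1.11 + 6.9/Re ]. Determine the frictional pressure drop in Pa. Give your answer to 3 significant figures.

Cross-sectional area A = πD²/4 = π(0.463)²/4 = 0.1684 m²; mean velocity V = Q/A = 1.4/0.1684 = 8.315 m/s.
Reynolds number Re = ρVD/μ = 1150 · 8.315 · 0.463 / 0.00101 = 4.384e+06.
Re > 4000 → turbulent. Relative roughness ε/D = 4.5e-05/0.463 = 9.72e-05. Haaland: 1/√f = -1.8 log₁₀[(9.72e-05/3.7)^1.11 + 6.9/4.384e+06] = -1.8 log₁₀[8.23e-06 + 1.57e-06] = 9.015, so f = 0.0123.
Darcy-Weisbach: ΔP = f(L/D)(ρV²/2) = 0.0123·(147/0.463)·(1150·8.315²/2) = 0.0123·317.5·3.976e+04 = 1.553e+05 Pa.

ΔP ≈ 155000 Pa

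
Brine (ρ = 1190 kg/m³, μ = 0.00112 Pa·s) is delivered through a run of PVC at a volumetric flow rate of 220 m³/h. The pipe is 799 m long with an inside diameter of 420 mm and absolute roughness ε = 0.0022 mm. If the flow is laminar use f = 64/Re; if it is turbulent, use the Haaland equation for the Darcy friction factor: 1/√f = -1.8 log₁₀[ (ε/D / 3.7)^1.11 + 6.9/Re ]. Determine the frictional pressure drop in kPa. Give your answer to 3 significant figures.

ΔP ≈ 3.43 kPa

Q = 220 m³/h = 220/3600 = 0.06111 m³/s.
Cross-sectional area A = πD²/4 = π(0.42)²/4 = 0.1385 m²; mean velocity V = Q/A = 0.06111/0.1385 = 0.4411 m/s.
Reynolds number Re = ρVD/μ = 1190 · 0.4411 · 0.42 / 0.00112 = 1.968e+05.
Re > 4000 → turbulent. Relative roughness ε/D = 2.2e-06/0.42 = 5.24e-06. Haaland: 1/√f = -1.8 log₁₀[(5.24e-06/3.7)^1.11 + 6.9/1.968e+05] = -1.8 log₁₀[3.22e-07 + 3.51e-05] = 8.012, so f = 0.01558.
Darcy-Weisbach: ΔP = f(L/D)(ρV²/2) = 0.01558·(799/0.42)·(1190·0.4411²/2) = 0.01558·1902·115.8 = 3431 Pa.
ΔP = 3431 Pa = 3.43 kPa.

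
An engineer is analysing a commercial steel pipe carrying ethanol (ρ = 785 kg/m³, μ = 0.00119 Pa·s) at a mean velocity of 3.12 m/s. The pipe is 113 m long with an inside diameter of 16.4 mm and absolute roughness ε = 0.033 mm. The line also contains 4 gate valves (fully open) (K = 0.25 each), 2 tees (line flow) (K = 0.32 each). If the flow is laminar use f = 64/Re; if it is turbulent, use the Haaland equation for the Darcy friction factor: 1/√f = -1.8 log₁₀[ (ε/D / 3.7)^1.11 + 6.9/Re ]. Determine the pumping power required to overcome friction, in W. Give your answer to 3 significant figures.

P ≈ 480 W

Reynolds number Re = ρVD/μ = 785 · 3.12 · 0.0164 / 0.00119 = 3.375e+04.
Re > 4000 → turbulent. Relative roughness ε/D = 3.3e-05/0.0164 = 0.00201. Haaland: 1/√f = -1.8 log₁₀[(0.00201/3.7)^1.11 + 6.9/3.375e+04] = -1.8 log₁₀[0.000238 + 0.000204] = 6.038, so f = 0.02743.
Total minor-loss coefficient ΣK = 4·0.25 + 2·0.32 = 1.64.
ΔP = [f·L/D + ΣK]·(ρV²/2) = [0.02743·113/0.0164 + 1.64]·(785·3.12²/2) = [189 + 1.64]·3821 = 7.284e+05 Pa.
Q = V·A = 3.12·0.0002112 = 0.0006591 m³/s.
Pumping power P = QΔP = 0.0006591·7.284e+05 = 480.1 W = 480 W.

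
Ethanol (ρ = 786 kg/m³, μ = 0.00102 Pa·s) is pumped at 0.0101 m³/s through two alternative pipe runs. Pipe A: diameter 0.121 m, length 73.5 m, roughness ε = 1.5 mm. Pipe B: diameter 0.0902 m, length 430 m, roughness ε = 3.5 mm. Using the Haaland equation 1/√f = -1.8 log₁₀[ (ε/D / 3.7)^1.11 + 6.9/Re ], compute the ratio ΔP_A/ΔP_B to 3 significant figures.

Pipe A: V = Q/A = 0.0101/0.0115 = 0.8783 m/s; Re = 8.19e+04; ε/D = 0.0124; Haaland → f = 0.0415; ΔP_A = f(L/D)(ρV²/2) = 7643 Pa.
Pipe B: V = Q/A = 0.0101/0.00639 = 1.581 m/s; Re = 1.099e+05; ε/D = 0.0388; Haaland → f = 0.06419; ΔP_B = f(L/D)(ρV²/2) = 3.004e+05 Pa.
ΔP_A/ΔP_B = 7643/3.004e+05 = 0.0254.

ΔP_A/ΔP_B ≈ 0.0254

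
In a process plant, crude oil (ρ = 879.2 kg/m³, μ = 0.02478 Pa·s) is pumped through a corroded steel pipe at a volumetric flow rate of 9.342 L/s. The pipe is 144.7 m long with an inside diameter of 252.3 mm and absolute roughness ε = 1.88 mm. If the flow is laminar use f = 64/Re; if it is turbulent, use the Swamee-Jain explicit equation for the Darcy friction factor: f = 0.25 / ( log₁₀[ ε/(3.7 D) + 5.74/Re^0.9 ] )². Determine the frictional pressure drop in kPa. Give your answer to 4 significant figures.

ΔP ≈ 0.3368 kPa

Q = 9.342 L/s = 9.342/1000 = 0.009342 m³/s.
Cross-sectional area A = πD²/4 = π(0.2523)²/4 = 0.04999 m²; mean velocity V = Q/A = 0.009342/0.04999 = 0.1869 m/s.
Reynolds number Re = ρVD/μ = 879.2 · 0.1869 · 0.2523 / 0.0248 = 1673.
Re < 2300 → laminar flow, so f = 64/Re = 64/1673 = 0.03826 (the turbulent correlation is not needed).
Darcy-Weisbach: ΔP = f(L/D)(ρV²/2) = 0.03826·(144.7/0.2523)·(879.2·0.1869²/2) = 0.03826·573.5·15.35 = 336.8 Pa.
ΔP = 336.8 Pa = 0.3368 kPa.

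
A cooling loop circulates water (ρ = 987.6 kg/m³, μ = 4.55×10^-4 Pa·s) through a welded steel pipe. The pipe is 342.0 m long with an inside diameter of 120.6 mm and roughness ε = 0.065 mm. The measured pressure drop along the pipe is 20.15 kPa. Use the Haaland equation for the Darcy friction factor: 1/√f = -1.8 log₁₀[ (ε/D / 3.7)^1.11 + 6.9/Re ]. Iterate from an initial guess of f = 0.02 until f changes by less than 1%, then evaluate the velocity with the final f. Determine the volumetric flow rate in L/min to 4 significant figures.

Rearranging Darcy-Weisbach: V = √(2·ΔP·D/(f·L·ρ)). With ε/D = 6.5e-05/0.1206 = 0.000539, iterate starting from f = 0.02:
  f = 0.02 → V = √(2·2.015e+04·0.1206/(0.02·342·987.6)) = 0.8482 m/s; Re = ρVD/μ = 2.22e+05; f → 0.01868
  f = 0.01868 → V = 0.8776 m/s; Re = 2.297e+05; f → 0.01863
Converged (Δf/f < 1%). With the final f = 0.01863: V = √(2·2.015e+04·0.1206/(0.01863·342·987.6)) = 0.8787 m/s.
Q = V·A = 0.8787·(π/4·0.1206²) = 0.01004 m³/s = 602.3 L/min.

Q ≈ 602.3 L/min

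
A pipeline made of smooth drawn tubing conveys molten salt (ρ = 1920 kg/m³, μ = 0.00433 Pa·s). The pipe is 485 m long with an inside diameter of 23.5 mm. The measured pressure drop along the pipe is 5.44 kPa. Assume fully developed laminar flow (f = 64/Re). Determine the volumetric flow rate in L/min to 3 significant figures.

For laminar flow, f = 64/Re with Re = ρVD/μ, so Darcy-Weisbach reduces to ΔP = 32μLV/D². Solving for V: V = ΔP·D²/(32μL) = 5440·(0.0235)²/(32·0.00433·485) = 0.0447 m/s.
Check: Re = ρVD/μ = 1920·0.0447·0.0235/0.00433 = 465.8 < 2300, so the laminar assumption holds.
Q = V·A = 0.0447·(π/4·0.0235²) = 1.939e-05 m³/s = 1.16 L/min.

Q ≈ 1.16 L/min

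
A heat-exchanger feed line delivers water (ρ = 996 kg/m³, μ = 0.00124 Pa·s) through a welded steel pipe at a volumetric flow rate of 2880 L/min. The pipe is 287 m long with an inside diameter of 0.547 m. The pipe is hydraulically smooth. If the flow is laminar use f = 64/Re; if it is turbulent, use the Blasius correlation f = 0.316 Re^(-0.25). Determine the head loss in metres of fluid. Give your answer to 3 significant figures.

Q = 2880 L/min = 2880/60000 = 0.048 m³/s.
Cross-sectional area A = πD²/4 = π(0.547)²/4 = 0.235 m²; mean velocity V = Q/A = 0.048/0.235 = 0.2043 m/s.
Reynolds number Re = ρVD/μ = 996 · 0.2043 · 0.547 / 0.00124 = 8.974e+04.
Re > 4000 → turbulent. Smooth-pipe (Blasius): f = 0.316 Re^(-0.25) = 0.316/(8.974e+04)^0.25 = 0.01826.
Darcy-Weisbach: ΔP = f(L/D)(ρV²/2) = 0.01826·(287/0.547)·(996·0.2043²/2) = 0.01826·524.7·20.78 = 199 Pa.
Head loss h_f = ΔP/(ρg) = 199/(996·9.81) = 0.0204 m.

h_f ≈ 0.0204 m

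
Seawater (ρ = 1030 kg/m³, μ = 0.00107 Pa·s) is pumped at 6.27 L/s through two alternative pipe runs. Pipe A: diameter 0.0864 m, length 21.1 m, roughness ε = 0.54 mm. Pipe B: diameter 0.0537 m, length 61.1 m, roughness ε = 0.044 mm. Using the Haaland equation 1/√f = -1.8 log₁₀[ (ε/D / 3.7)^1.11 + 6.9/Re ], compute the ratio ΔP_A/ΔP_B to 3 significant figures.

Pipe A: V = Q/A = 0.00627/0.005863 = 1.069 m/s; Re = 8.894e+04; ε/D = 0.00625; Haaland → f = 0.03342; ΔP_A = f(L/D)(ρV²/2) = 4808 Pa.
Pipe B: V = Q/A = 0.00627/0.002265 = 2.768 m/s; Re = 1.431e+05; ε/D = 0.000819; Haaland → f = 0.02064; ΔP_B = f(L/D)(ρV²/2) = 9.271e+04 Pa.
ΔP_A/ΔP_B = 4808/9.271e+04 = 0.0519.

ΔP_A/ΔP_B ≈ 0.0519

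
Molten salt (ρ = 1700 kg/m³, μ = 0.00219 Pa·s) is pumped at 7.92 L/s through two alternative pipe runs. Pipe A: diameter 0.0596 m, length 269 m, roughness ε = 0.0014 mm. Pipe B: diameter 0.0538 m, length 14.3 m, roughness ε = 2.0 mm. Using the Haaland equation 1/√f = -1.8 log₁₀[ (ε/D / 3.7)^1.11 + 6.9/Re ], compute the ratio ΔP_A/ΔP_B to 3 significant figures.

Pipe A: V = Q/A = 0.00792/0.00279 = 2.839 m/s; Re = 1.313e+05; ε/D = 2.35e-05; Haaland → f = 0.01696; ΔP_A = f(L/D)(ρV²/2) = 5.244e+05 Pa.
Pipe B: V = Q/A = 0.00792/0.002273 = 3.484 m/s; Re = 1.455e+05; ε/D = 0.0372; Haaland → f = 0.06295; ΔP_B = f(L/D)(ρV²/2) = 1.726e+05 Pa.
ΔP_A/ΔP_B = 5.244e+05/1.726e+05 = 3.04.

ΔP_A/ΔP_B ≈ 3.04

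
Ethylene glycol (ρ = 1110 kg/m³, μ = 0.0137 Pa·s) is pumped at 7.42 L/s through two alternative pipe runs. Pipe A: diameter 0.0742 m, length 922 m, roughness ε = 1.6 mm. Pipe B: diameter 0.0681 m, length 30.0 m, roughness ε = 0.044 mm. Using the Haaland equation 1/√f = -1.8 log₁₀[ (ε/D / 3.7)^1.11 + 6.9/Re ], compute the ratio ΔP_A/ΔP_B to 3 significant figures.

ΔP_A/ΔP_B ≈ 34.8

Pipe A: V = Q/A = 0.00742/0.004324 = 1.716 m/s; Re = 1.032e+04; ε/D = 0.0216; Haaland → f = 0.05357; ΔP_A = f(L/D)(ρV²/2) = 1.088e+06 Pa.
Pipe B: V = Q/A = 0.00742/0.003642 = 2.037 m/s; Re = 1.124e+04; ε/D = 0.000646; Haaland → f = 0.03078; ΔP_B = f(L/D)(ρV²/2) = 3.123e+04 Pa.
ΔP_A/ΔP_B = 1.088e+06/3.123e+04 = 34.8.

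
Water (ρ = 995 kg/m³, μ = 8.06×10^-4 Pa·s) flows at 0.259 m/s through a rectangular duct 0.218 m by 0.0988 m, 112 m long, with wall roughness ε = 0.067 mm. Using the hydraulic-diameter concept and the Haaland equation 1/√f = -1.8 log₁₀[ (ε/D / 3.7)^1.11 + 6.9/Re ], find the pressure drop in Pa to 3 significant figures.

Hydraulic diameter D_h = 4A/P = 4·(0.218·0.0988)/(2·(0.218+0.0988)) = 0.08615/0.6336 = 0.136 m.
Re = ρVD_h/μ = 995·0.259·0.136/0.000806 = 4.348e+04.
ε/D_h = 6.7e-05/0.136 = 0.000493; Haaland gives 1/√f = -1.8 log₁₀[4.99e-05+0.000159] = 6.625, so f = 0.02278.
ΔP = f(L/D_h)(ρV²/2) = 0.02278·112/0.136·33.37 = 626.3 Pa.

ΔP ≈ 626 Pa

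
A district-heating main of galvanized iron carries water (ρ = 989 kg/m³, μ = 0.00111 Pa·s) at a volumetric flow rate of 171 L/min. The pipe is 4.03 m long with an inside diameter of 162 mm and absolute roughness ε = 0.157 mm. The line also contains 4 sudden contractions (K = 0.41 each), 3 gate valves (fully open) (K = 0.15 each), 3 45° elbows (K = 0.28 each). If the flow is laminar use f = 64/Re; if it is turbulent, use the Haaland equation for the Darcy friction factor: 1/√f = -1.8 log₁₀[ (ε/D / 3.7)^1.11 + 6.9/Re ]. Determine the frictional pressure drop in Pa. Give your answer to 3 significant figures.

Q = 171 L/min = 171/60000 = 0.00285 m³/s.
Cross-sectional area A = πD²/4 = π(0.162)²/4 = 0.02061 m²; mean velocity V = Q/A = 0.00285/0.02061 = 0.1383 m/s.
Reynolds number Re = ρVD/μ = 989 · 0.1383 · 0.162 / 0.00111 = 1.996e+04.
Re > 4000 → turbulent. Relative roughness ε/D = 0.000157/0.162 = 0.000969. Haaland: 1/√f = -1.8 log₁₀[(0.000969/3.7)^1.11 + 6.9/1.996e+04] = -1.8 log₁₀[0.000106 + 0.000346] = 6.022, so f = 0.02758.
Total minor-loss coefficient ΣK = 4·0.41 + 3·0.15 + 3·0.28 = 2.93.
ΔP = [f·L/D + ΣK]·(ρV²/2) = [0.02758·4.03/0.162 + 2.93]·(989·0.1383²/2) = [0.686 + 2.93]·9.454 = 34.19 Pa.

ΔP ≈ 34.2 Pa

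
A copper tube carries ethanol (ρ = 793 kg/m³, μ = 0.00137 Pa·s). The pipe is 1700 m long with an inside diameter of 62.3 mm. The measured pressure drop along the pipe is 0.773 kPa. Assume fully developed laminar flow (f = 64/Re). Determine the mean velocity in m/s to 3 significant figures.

V ≈ 0.0403 m/s

For laminar flow, f = 64/Re with Re = ρVD/μ, so Darcy-Weisbach reduces to ΔP = 32μLV/D². Solving for V: V = ΔP·D²/(32μL) = 773·(0.0623)²/(32·0.00137·1700) = 0.04026 m/s.
Check: Re = ρVD/μ = 793·0.04026·0.0623/0.00137 = 1452 < 2300, so the laminar assumption holds.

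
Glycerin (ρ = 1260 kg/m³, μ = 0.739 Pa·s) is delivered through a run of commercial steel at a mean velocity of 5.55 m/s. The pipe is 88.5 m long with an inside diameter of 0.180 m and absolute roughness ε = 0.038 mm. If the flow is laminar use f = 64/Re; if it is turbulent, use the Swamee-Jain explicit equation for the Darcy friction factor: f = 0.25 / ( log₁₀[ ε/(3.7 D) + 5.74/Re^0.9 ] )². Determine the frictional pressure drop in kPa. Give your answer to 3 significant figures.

Reynolds number Re = ρVD/μ = 1260 · 5.55 · 0.18 / 0.739 = 1703.
Re < 2300 → laminar flow, so f = 64/Re = 64/1703 = 0.03757 (the turbulent correlation is not needed).
Darcy-Weisbach: ΔP = f(L/D)(ρV²/2) = 0.03757·(88.5/0.18)·(1260·5.55²/2) = 0.03757·491.7·1.941e+04 = 3.585e+05 Pa.
ΔP = 3.585e+05 Pa = 358 kPa.

ΔP ≈ 358 kPa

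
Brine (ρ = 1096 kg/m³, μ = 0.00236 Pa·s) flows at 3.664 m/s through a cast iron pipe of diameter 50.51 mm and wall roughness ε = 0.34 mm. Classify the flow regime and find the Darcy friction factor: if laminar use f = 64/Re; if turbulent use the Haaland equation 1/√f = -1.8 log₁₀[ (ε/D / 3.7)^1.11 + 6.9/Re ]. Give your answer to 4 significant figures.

Re = ρVD/μ = 1096·3.664·0.05051/0.00236 = 8.595e+04.
Re > 4000 → turbulent. ε/D = 0.00034/0.05051 = 0.00673; Haaland: 1/√f = -1.8 log₁₀[0.000909 + 8.03e-05] = 5.409, so f = 0.03419.

f ≈ 0.03419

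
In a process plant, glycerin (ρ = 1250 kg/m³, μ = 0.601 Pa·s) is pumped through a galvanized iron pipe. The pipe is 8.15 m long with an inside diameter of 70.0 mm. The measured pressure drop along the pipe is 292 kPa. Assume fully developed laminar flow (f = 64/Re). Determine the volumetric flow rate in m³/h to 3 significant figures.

Q ≈ 126 m³/h

For laminar flow, f = 64/Re with Re = ρVD/μ, so Darcy-Weisbach reduces to ΔP = 32μLV/D². Solving for V: V = ΔP·D²/(32μL) = 2.92e+05·(0.07)²/(32·0.601·8.15) = 9.128 m/s.
Check: Re = ρVD/μ = 1250·9.128·0.07/0.601 = 1329 < 2300, so the laminar assumption holds.
Q = V·A = 9.128·(π/4·0.07²) = 0.03513 m³/s = 126 m³/h.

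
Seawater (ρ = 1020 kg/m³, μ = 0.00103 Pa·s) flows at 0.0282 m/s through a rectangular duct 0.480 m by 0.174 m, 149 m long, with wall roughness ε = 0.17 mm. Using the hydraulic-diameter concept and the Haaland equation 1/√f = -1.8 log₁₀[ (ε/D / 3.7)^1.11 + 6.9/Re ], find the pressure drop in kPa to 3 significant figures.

Hydraulic diameter D_h = 4A/P = 4·(0.48·0.174)/(2·(0.48+0.174)) = 0.3341/1.308 = 0.2554 m.
Re = ρVD_h/μ = 1020·0.0282·0.2554/0.00103 = 7133.
ε/D_h = 0.00017/0.2554 = 0.000666; Haaland gives 1/√f = -1.8 log₁₀[6.97e-05+0.000967] = 5.372, so f = 0.03466.
ΔP = f(L/D_h)(ρV²/2) = 0.03466·149/0.2554·0.4056 = 8.2 Pa.
ΔP = 0.00820 kPa.

ΔP ≈ 0.00820 kPa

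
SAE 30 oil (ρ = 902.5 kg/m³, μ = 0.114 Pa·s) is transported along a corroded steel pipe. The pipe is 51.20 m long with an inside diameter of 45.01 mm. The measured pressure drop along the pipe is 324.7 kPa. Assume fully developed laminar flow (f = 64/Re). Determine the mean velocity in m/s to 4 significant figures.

V ≈ 3.522 m/s

For laminar flow, f = 64/Re with Re = ρVD/μ, so Darcy-Weisbach reduces to ΔP = 32μLV/D². Solving for V: V = ΔP·D²/(32μL) = 3.247e+05·(0.04501)²/(32·0.114·51.2) = 3.522 m/s.
Check: Re = ρVD/μ = 902.5·3.522·0.04501/0.114 = 1255 < 2300, so the laminar assumption holds.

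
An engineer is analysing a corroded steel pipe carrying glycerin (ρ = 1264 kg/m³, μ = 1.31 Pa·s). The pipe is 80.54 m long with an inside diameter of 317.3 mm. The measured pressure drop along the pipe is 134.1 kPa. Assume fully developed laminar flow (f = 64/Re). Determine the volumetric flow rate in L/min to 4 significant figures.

Q ≈ 18970 L/min

For laminar flow, f = 64/Re with Re = ρVD/μ, so Darcy-Weisbach reduces to ΔP = 32μLV/D². Solving for V: V = ΔP·D²/(32μL) = 1.341e+05·(0.3173)²/(32·1.31·80.54) = 3.999 m/s.
Check: Re = ρVD/μ = 1264·3.999·0.3173/1.31 = 1224 < 2300, so the laminar assumption holds.
Q = V·A = 3.999·(π/4·0.3173²) = 0.3162 m³/s = 18970 L/min.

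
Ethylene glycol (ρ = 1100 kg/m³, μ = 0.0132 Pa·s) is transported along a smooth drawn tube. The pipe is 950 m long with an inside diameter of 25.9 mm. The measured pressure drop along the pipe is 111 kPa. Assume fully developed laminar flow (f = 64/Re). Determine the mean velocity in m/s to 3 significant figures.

V ≈ 0.186 m/s

For laminar flow, f = 64/Re with Re = ρVD/μ, so Darcy-Weisbach reduces to ΔP = 32μLV/D². Solving for V: V = ΔP·D²/(32μL) = 1.11e+05·(0.0259)²/(32·0.0132·950) = 0.1856 m/s.
Check: Re = ρVD/μ = 1100·0.1856·0.0259/0.0132 = 400.5 < 2300, so the laminar assumption holds.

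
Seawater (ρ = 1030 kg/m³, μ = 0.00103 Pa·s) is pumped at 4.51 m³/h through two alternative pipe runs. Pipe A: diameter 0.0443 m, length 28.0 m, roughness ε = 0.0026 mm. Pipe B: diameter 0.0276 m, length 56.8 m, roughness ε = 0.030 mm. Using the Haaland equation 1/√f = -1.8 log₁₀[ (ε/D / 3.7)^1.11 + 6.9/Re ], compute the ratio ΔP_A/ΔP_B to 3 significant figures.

Pipe A: V = Q/A = 0.001253/0.001541 = 0.8128 m/s; Re = 3.601e+04; ε/D = 5.87e-05; Haaland → f = 0.02246; ΔP_A = f(L/D)(ρV²/2) = 4830 Pa.
Pipe B: V = Q/A = 0.001253/0.0005983 = 2.094 m/s; Re = 5.779e+04; ε/D = 0.00109; Haaland → f = 0.02354; ΔP_B = f(L/D)(ρV²/2) = 1.094e+05 Pa.
ΔP_A/ΔP_B = 4830/1.094e+05 = 0.0441.

ΔP_A/ΔP_B ≈ 0.0441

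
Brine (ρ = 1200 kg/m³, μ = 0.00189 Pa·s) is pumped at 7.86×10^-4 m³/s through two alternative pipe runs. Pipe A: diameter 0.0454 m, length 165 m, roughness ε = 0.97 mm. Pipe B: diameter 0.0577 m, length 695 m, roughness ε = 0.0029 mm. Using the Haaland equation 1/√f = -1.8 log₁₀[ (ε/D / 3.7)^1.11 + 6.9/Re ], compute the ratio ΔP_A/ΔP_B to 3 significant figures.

ΔP_A/ΔP_B ≈ 1.37

Pipe A: V = Q/A = 0.000786/0.001619 = 0.4855 m/s; Re = 1.4e+04; ε/D = 0.0214; Haaland → f = 0.05254; ΔP_A = f(L/D)(ρV²/2) = 2.701e+04 Pa.
Pipe B: V = Q/A = 0.000786/0.002615 = 0.3006 m/s; Re = 1.101e+04; ε/D = 5.03e-05; Haaland → f = 0.03014; ΔP_B = f(L/D)(ρV²/2) = 1.968e+04 Pa.
ΔP_A/ΔP_B = 2.701e+04/1.968e+04 = 1.37.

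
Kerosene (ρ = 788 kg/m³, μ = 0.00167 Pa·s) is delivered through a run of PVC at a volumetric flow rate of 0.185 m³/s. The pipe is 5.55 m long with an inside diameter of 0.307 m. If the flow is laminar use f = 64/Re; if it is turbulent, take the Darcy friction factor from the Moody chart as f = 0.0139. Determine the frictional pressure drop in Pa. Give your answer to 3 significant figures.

Cross-sectional area A = πD²/4 = π(0.307)²/4 = 0.07402 m²; mean velocity V = Q/A = 0.185/0.07402 = 2.499 m/s.
Reynolds number Re = ρVD/μ = 788 · 2.499 · 0.307 / 0.00167 = 3.62e+05.
Re > 4000 → turbulent; use the Moody-chart value f = 0.0139.
Darcy-Weisbach: ΔP = f(L/D)(ρV²/2) = 0.0139·(5.55/0.307)·(788·2.499²/2) = 0.0139·18.08·2461 = 618.4 Pa.

ΔP ≈ 618 Pa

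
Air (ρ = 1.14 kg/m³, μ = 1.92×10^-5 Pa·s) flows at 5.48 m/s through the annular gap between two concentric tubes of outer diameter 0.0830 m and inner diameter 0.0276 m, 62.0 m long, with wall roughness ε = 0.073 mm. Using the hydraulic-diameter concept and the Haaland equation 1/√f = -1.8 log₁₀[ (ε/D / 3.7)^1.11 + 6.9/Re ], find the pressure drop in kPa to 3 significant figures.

ΔP ≈ 0.551 kPa

Hydraulic diameter D_h = 4A/P = D_o - D_i = 0.083 - 0.0276 = 0.0554 m.
Re = ρVD_h/μ = 1.14·5.48·0.0554/1.92e-05 = 1.803e+04.
ε/D_h = 7.3e-05/0.0554 = 0.00132; Haaland gives 1/√f = -1.8 log₁₀[0.000149+0.000383] = 5.894, so f = 0.02878.
ΔP = f(L/D_h)(ρV²/2) = 0.02878·62/0.0554·17.12 = 551.4 Pa.
ΔP = 0.551 kPa.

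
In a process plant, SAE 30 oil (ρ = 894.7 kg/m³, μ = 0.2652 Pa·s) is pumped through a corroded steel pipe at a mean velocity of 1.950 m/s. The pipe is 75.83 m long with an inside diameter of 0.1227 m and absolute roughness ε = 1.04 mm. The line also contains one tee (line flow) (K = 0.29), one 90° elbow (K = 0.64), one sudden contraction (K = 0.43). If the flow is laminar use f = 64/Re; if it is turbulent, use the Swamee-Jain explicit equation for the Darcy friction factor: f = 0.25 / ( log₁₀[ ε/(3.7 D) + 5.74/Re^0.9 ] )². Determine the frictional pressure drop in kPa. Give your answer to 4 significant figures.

ΔP ≈ 85.66 kPa

Reynolds number Re = ρVD/μ = 894.7 · 1.95 · 0.1227 / 0.265 = 807.2.
Re < 2300 → laminar flow, so f = 64/Re = 64/807.2 = 0.07929 (the turbulent correlation is not needed).
Total minor-loss coefficient ΣK = 1·0.29 + 1·0.64 + 1·0.43 = 1.36.
ΔP = [f·L/D + ΣK]·(ρV²/2) = [0.07929·75.83/0.1227 + 1.36]·(894.7·1.95²/2) = [49 + 1.36]·1701 = 8.566e+04 Pa.
ΔP = 8.566e+04 Pa = 85.66 kPa.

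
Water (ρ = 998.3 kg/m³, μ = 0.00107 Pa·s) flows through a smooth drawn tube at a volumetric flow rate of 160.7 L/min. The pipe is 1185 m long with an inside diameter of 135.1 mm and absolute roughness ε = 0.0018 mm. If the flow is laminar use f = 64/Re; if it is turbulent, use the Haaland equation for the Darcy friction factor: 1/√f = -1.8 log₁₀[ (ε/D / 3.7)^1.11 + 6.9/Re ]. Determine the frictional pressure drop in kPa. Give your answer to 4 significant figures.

ΔP ≈ 3.782 kPa

Q = 160.7 L/min = 160.7/60000 = 0.002678 m³/s.
Cross-sectional area A = πD²/4 = π(0.1351)²/4 = 0.01434 m²; mean velocity V = Q/A = 0.002678/0.01434 = 0.1868 m/s.
Reynolds number Re = ρVD/μ = 998.3 · 0.1868 · 0.1351 / 0.00107 = 2.355e+04.
Re > 4000 → turbulent. Relative roughness ε/D = 1.8e-06/0.1351 = 1.33e-05. Haaland: 1/√f = -1.8 log₁₀[(1.33e-05/3.7)^1.11 + 6.9/2.355e+04] = -1.8 log₁₀[9.07e-07 + 0.000293] = 6.357, so f = 0.02474.
Darcy-Weisbach: ΔP = f(L/D)(ρV²/2) = 0.02474·(1185/0.1351)·(998.3·0.1868²/2) = 0.02474·8771·17.42 = 3782 Pa.
ΔP = 3782 Pa = 3.782 kPa.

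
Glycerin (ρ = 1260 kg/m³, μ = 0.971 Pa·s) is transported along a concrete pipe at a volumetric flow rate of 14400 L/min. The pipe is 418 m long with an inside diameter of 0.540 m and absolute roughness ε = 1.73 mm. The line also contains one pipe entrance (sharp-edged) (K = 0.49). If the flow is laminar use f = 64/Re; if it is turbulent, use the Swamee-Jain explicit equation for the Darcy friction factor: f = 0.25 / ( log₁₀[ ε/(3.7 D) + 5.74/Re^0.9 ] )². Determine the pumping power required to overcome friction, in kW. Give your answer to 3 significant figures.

Q = 14400 L/min = 14400/60000 = 0.24 m³/s.
Cross-sectional area A = πD²/4 = π(0.54)²/4 = 0.229 m²; mean velocity V = Q/A = 0.24/0.229 = 1.048 m/s.
Reynolds number Re = ρVD/μ = 1260 · 1.048 · 0.54 / 0.971 = 734.3.
Re < 2300 → laminar flow, so f = 64/Re = 64/734.3 = 0.08716 (the turbulent correlation is not needed).
Total minor-loss coefficient ΣK = 1·0.49 = 0.49.
ΔP = [f·L/D + ΣK]·(ρV²/2) = [0.08716·418/0.54 + 0.49]·(1260·1.048²/2) = [67.47 + 0.49]·691.8 = 4.701e+04 Pa.
Pumping power P = QΔP = 0.24·4.701e+04 = 11280 W = 11.3 kW.

P ≈ 11.3 kW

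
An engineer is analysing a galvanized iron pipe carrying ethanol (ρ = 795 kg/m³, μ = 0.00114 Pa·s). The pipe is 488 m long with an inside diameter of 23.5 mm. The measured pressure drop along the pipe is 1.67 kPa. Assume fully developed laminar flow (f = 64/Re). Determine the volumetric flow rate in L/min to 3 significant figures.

Q ≈ 1.35 L/min

For laminar flow, f = 64/Re with Re = ρVD/μ, so Darcy-Weisbach reduces to ΔP = 32μLV/D². Solving for V: V = ΔP·D²/(32μL) = 1670·(0.0235)²/(32·0.00114·488) = 0.05181 m/s.
Check: Re = ρVD/μ = 795·0.05181·0.0235/0.00114 = 849 < 2300, so the laminar assumption holds.
Q = V·A = 0.05181·(π/4·0.0235²) = 2.247e-05 m³/s = 1.35 L/min.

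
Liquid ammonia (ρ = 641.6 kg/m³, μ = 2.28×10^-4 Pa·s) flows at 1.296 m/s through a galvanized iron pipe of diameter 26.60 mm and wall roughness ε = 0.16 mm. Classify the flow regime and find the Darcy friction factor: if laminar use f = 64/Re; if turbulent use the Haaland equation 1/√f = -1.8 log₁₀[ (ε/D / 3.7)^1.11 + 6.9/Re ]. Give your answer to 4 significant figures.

f ≈ 0.03299

Re = ρVD/μ = 641.6·1.296·0.0266/0.000228 = 9.701e+04.
Re > 4000 → turbulent. ε/D = 0.00016/0.0266 = 0.00602; Haaland: 1/√f = -1.8 log₁₀[0.000802 + 7.11e-05] = 5.506, so f = 0.03299.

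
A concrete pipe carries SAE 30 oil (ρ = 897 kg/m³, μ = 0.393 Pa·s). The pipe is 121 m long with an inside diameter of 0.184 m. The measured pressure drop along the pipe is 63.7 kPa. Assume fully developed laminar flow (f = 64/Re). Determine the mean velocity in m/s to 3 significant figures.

For laminar flow, f = 64/Re with Re = ρVD/μ, so Darcy-Weisbach reduces to ΔP = 32μLV/D². Solving for V: V = ΔP·D²/(32μL) = 6.37e+04·(0.184)²/(32·0.393·121) = 1.417 m/s.
Check: Re = ρVD/μ = 897·1.417·0.184/0.393 = 595.2 < 2300, so the laminar assumption holds.

V ≈ 1.42 m/s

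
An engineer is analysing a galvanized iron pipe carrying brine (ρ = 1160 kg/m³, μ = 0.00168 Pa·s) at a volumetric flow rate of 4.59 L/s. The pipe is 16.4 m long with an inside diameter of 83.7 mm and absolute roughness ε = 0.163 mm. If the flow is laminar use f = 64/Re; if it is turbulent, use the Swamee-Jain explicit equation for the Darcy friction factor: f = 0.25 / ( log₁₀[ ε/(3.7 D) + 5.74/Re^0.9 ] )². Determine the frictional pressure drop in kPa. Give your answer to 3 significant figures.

ΔP ≈ 2.12 kPa

Q = 4.59 L/s = 4.59/1000 = 0.00459 m³/s.
Cross-sectional area A = πD²/4 = π(0.0837)²/4 = 0.005502 m²; mean velocity V = Q/A = 0.00459/0.005502 = 0.8342 m/s.
Reynolds number Re = ρVD/μ = 1160 · 0.8342 · 0.0837 / 0.00168 = 4.821e+04.
Re > 4000 → turbulent. Relative roughness ε/D = 0.000163/0.0837 = 0.00195. Swamee-Jain: f = 0.25/(log₁₀[0.00195/3.7 + 5.74/4.821e+04^0.9])² = 0.25/(log₁₀[0.000526 + 0.00035])² = 0.25/(-3.057)² = 0.02675.
Darcy-Weisbach: ΔP = f(L/D)(ρV²/2) = 0.02675·(16.4/0.0837)·(1160·0.8342²/2) = 0.02675·195.9·403.6 = 2115 Pa.
ΔP = 2115 Pa = 2.12 kPa.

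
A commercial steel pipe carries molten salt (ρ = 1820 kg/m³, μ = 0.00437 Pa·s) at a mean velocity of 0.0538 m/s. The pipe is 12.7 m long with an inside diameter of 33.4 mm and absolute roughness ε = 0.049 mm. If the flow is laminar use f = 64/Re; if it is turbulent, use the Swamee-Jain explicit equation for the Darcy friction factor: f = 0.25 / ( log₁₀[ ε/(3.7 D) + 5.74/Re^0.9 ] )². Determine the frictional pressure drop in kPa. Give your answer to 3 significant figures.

ΔP ≈ 0.0856 kPa

Reynolds number Re = ρVD/μ = 1820 · 0.0538 · 0.0334 / 0.00437 = 748.4.
Re < 2300 → laminar flow, so f = 64/Re = 64/748.4 = 0.08552 (the turbulent correlation is not needed).
Darcy-Weisbach: ΔP = f(L/D)(ρV²/2) = 0.08552·(12.7/0.0334)·(1820·0.0538²/2) = 0.08552·380.2·2.634 = 85.65 Pa.
ΔP = 85.65 Pa = 0.0856 kPa.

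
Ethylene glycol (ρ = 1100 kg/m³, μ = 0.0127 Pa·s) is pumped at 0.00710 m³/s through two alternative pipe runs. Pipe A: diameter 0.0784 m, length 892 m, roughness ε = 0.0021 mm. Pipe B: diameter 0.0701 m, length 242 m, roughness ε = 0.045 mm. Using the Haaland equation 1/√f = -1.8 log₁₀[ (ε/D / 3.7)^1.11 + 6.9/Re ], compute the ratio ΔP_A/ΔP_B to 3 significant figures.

ΔP_A/ΔP_B ≈ 2.11

Pipe A: V = Q/A = 0.0071/0.004827 = 1.471 m/s; Re = 9987; ε/D = 2.68e-05; Haaland → f = 0.03092; ΔP_A = f(L/D)(ρV²/2) = 4.185e+05 Pa.
Pipe B: V = Q/A = 0.0071/0.003859 = 1.84 m/s; Re = 1.117e+04; ε/D = 0.000642; Haaland → f = 0.03082; ΔP_B = f(L/D)(ρV²/2) = 1.98e+05 Pa.
ΔP_A/ΔP_B = 4.185e+05/1.98e+05 = 2.11.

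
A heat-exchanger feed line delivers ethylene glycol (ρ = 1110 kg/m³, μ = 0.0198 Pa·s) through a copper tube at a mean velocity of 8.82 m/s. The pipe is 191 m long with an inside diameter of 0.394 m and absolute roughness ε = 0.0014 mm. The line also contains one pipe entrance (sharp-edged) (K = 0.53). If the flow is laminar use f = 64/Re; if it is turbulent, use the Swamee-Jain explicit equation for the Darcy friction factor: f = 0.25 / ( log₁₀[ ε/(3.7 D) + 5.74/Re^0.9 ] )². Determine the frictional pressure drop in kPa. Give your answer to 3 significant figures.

ΔP ≈ 350 kPa

Reynolds number Re = ρVD/μ = 1110 · 8.82 · 0.394 / 0.0198 = 1.948e+05.
Re > 4000 → turbulent. Relative roughness ε/D = 1.4e-06/0.394 = 3.55e-06. Swamee-Jain: f = 0.25/(log₁₀[3.55e-06/3.7 + 5.74/1.948e+05^0.9])² = 0.25/(log₁₀[9.6e-07 + 9.96e-05])² = 0.25/(-3.998)² = 0.01564.
Total minor-loss coefficient ΣK = 1·0.53 = 0.53.
ΔP = [f·L/D + ΣK]·(ρV²/2) = [0.01564·191/0.394 + 0.53]·(1110·8.82²/2) = [7.584 + 0.53]·4.317e+04 = 3.503e+05 Pa.
ΔP = 3.503e+05 Pa = 350 kPa.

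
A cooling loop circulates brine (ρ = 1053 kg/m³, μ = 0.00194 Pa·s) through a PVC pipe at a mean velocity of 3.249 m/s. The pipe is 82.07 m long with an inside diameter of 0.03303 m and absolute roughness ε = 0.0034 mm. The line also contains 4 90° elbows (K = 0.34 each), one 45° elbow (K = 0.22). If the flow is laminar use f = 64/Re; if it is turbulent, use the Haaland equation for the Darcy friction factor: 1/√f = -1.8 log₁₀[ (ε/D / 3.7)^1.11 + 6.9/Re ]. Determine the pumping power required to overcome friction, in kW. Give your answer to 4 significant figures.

Reynolds number Re = ρVD/μ = 1053 · 3.249 · 0.03303 / 0.00194 = 5.825e+04.
Re > 4000 → turbulent. Relative roughness ε/D = 3.4e-06/0.03303 = 0.000103. Haaland: 1/√f = -1.8 log₁₀[(0.000103/3.7)^1.11 + 6.9/5.825e+04] = -1.8 log₁₀[8.78e-06 + 0.000118] = 7.012, so f = 0.02034.
Total minor-loss coefficient ΣK = 4·0.34 + 1·0.22 = 1.58.
ΔP = [f·L/D + ΣK]·(ρV²/2) = [0.02034·82.07/0.03303 + 1.58]·(1053·3.249²/2) = [50.54 + 1.58]·5558 = 2.897e+05 Pa.
Q = V·A = 3.249·0.0008569 = 0.002784 m³/s.
Pumping power P = QΔP = 0.002784·2.897e+05 = 806.40 W = 0.8064 kW.

P ≈ 0.8064 kW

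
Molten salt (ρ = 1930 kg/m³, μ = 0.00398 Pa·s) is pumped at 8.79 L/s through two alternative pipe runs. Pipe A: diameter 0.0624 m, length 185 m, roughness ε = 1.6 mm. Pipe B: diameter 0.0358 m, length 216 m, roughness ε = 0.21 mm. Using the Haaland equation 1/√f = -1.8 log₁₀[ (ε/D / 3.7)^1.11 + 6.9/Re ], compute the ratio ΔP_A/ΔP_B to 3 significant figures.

Pipe A: V = Q/A = 0.00879/0.003058 = 2.874 m/s; Re = 8.697e+04; ε/D = 0.0256; Haaland → f = 0.05411; ΔP_A = f(L/D)(ρV²/2) = 1.279e+06 Pa.
Pipe B: V = Q/A = 0.00879/0.001007 = 8.732 m/s; Re = 1.516e+05; ε/D = 0.00587; Haaland → f = 0.03247; ΔP_B = f(L/D)(ρV²/2) = 1.441e+07 Pa.
ΔP_A/ΔP_B = 1.279e+06/1.441e+07 = 0.0887.

ΔP_A/ΔP_B ≈ 0.0887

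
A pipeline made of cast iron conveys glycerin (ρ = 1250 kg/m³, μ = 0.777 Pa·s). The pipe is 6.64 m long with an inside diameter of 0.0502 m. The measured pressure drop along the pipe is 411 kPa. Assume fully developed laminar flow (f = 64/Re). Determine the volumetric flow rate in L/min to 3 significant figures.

Q ≈ 745 L/min

For laminar flow, f = 64/Re with Re = ρVD/μ, so Darcy-Weisbach reduces to ΔP = 32μLV/D². Solving for V: V = ΔP·D²/(32μL) = 4.11e+05·(0.0502)²/(32·0.777·6.64) = 6.274 m/s.
Check: Re = ρVD/μ = 1250·6.274·0.0502/0.777 = 506.6 < 2300, so the laminar assumption holds.
Q = V·A = 6.274·(π/4·0.0502²) = 0.01242 m³/s = 745 L/min.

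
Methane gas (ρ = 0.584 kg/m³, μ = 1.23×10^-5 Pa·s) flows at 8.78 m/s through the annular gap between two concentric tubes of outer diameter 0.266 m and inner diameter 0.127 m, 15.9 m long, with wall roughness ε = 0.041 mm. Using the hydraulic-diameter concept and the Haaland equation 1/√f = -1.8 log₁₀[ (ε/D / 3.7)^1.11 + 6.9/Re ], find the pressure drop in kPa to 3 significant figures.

ΔP ≈ 0.0541 kPa

Hydraulic diameter D_h = 4A/P = D_o - D_i = 0.266 - 0.127 = 0.139 m.
Re = ρVD_h/μ = 0.584·8.78·0.139/1.23e-05 = 5.795e+04.
ε/D_h = 4.1e-05/0.139 = 0.000295; Haaland gives 1/√f = -1.8 log₁₀[2.82e-05+0.000119] = 6.897, so f = 0.02102.
ΔP = f(L/D_h)(ρV²/2) = 0.02102·15.9/0.139·22.51 = 54.13 Pa.
ΔP = 0.0541 kPa.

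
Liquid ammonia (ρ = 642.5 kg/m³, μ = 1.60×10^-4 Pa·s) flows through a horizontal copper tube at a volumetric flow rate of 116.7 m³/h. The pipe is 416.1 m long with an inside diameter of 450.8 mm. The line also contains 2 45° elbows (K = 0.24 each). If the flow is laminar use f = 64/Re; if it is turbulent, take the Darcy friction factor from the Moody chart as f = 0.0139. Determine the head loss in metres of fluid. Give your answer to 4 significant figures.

h_f ≈ 0.02798 m

Q = 116.7 m³/h = 116.7/3600 = 0.03242 m³/s.
Cross-sectional area A = πD²/4 = π(0.4508)²/4 = 0.1596 m²; mean velocity V = Q/A = 0.03242/0.1596 = 0.2031 m/s.
Reynolds number Re = ρVD/μ = 642.5 · 0.2031 · 0.4508 / 0.00016 = 3.677e+05.
Re > 4000 → turbulent; use the Moody-chart value f = 0.0139.
Total minor-loss coefficient ΣK = 2·0.24 = 0.48.
ΔP = [f·L/D + ΣK]·(ρV²/2) = [0.0139·416.1/0.4508 + 0.48]·(642.5·0.2031²/2) = [12.83 + 0.48]·13.25 = 176.4 Pa.
Head loss h_f = ΔP/(ρg) = 176.4/(642.5·9.81) = 0.02798 m.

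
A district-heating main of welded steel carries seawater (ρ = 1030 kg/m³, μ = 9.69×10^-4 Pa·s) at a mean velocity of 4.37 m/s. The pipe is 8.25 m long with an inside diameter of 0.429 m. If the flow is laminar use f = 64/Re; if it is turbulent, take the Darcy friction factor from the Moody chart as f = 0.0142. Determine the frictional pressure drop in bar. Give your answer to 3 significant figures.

Reynolds number Re = ρVD/μ = 1030 · 4.37 · 0.429 / 0.000969 = 1.993e+06.
Re > 4000 → turbulent; use the Moody-chart value f = 0.0142.
Darcy-Weisbach: ΔP = f(L/D)(ρV²/2) = 0.0142·(8.25/0.429)·(1030·4.37²/2) = 0.0142·19.23·9835 = 2686 Pa.
ΔP = 2686 Pa = 0.0269 bar.

ΔP ≈ 0.0269 bar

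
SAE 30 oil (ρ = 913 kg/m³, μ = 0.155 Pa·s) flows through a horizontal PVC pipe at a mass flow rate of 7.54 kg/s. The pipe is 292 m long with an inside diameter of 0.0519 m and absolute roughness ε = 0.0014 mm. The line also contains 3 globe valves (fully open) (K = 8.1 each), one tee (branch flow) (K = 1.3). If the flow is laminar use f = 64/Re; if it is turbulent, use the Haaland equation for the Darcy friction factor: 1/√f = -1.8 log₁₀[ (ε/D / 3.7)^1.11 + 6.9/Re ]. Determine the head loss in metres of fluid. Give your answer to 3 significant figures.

A = πD²/4 = π(0.0519)²/4 = 0.002116 m²; mean velocity V = ṁ/(ρA) = 7.54/(913 · 0.002116) = 3.904 m/s.
Reynolds number Re = ρVD/μ = 913 · 3.904 · 0.0519 / 0.155 = 1193.
Re < 2300 → laminar flow, so f = 64/Re = 64/1193 = 0.05363 (the turbulent correlation is not needed).
Total minor-loss coefficient ΣK = 3·8.1 + 1·1.3 = 25.6.
ΔP = [f·L/D + ΣK]·(ρV²/2) = [0.05363·292/0.0519 + 25.6]·(913·3.904²/2) = [301.7 + 25.6]·6957 = 2.277e+06 Pa.
Head loss h_f = ΔP/(ρg) = 2.277e+06/(913·9.81) = 254 m.

h_f ≈ 254 m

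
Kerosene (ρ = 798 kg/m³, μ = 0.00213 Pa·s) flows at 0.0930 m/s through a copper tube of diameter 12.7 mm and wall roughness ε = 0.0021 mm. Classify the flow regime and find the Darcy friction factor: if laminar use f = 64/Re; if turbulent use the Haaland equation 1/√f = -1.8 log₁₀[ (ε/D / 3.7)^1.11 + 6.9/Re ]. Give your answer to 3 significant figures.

Re = ρVD/μ = 798·0.093·0.0127/0.00213 = 442.5.
Re < 2300 → laminar, so f = 64/Re = 0.1446 (roughness is irrelevant in laminar flow).

f ≈ 0.145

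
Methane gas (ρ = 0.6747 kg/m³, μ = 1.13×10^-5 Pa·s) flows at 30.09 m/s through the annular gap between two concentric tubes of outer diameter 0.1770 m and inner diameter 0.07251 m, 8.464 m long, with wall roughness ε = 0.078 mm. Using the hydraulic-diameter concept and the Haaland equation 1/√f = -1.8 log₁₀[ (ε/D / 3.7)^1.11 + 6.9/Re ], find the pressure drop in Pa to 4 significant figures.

ΔP ≈ 492.9 Pa

Hydraulic diameter D_h = 4A/P = D_o - D_i = 0.177 - 0.07251 = 0.1045 m.
Re = ρVD_h/μ = 0.6747·30.09·0.1045/1.13e-05 = 1.877e+05.
ε/D_h = 7.8e-05/0.1045 = 0.000746; Haaland gives 1/√f = -1.8 log₁₀[7.91e-05+3.68e-05] = 7.085, so f = 0.01992.
ΔP = f(L/D_h)(ρV²/2) = 0.01992·8.464/0.1045·305.4 = 492.9 Pa.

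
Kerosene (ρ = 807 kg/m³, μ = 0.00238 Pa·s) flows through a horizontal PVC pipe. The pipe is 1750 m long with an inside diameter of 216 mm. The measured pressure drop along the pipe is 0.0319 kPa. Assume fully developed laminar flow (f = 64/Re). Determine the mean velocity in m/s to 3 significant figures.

V ≈ 0.0112 m/s

For laminar flow, f = 64/Re with Re = ρVD/μ, so Darcy-Weisbach reduces to ΔP = 32μLV/D². Solving for V: V = ΔP·D²/(32μL) = 31.9·(0.216)²/(32·0.00238·1750) = 0.01117 m/s.
Check: Re = ρVD/μ = 807·0.01117·0.216/0.00238 = 817.9 < 2300, so the laminar assumption holds.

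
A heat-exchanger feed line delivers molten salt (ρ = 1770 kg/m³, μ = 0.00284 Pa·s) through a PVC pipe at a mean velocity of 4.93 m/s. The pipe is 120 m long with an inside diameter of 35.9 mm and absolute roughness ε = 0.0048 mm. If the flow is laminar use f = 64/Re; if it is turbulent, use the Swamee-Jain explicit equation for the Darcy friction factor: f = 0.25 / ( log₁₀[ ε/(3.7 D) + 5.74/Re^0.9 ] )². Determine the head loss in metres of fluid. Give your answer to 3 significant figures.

h_f ≈ 75.9 m

Reynolds number Re = ρVD/μ = 1770 · 4.93 · 0.0359 / 0.00284 = 1.103e+05.
Re > 4000 → turbulent. Relative roughness ε/D = 4.8e-06/0.0359 = 0.000134. Swamee-Jain: f = 0.25/(log₁₀[0.000134/3.7 + 5.74/1.103e+05^0.9])² = 0.25/(log₁₀[3.61e-05 + 0.000166])² = 0.25/(-3.694)² = 0.01832.
Darcy-Weisbach: ΔP = f(L/D)(ρV²/2) = 0.01832·(120/0.0359)·(1770·4.93²/2) = 0.01832·3343·2.151e+04 = 1.317e+06 Pa.
Head loss h_f = ΔP/(ρg) = 1.317e+06/(1770·9.81) = 75.9 m.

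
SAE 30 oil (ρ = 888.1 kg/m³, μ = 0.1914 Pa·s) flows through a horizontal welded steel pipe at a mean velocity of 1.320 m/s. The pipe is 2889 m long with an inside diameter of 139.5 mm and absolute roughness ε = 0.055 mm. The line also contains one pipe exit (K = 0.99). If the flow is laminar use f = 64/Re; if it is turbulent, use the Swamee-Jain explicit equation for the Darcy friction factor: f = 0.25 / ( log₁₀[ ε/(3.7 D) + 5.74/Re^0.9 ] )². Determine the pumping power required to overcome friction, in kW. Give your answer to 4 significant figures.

Reynolds number Re = ρVD/μ = 888.1 · 1.32 · 0.1395 / 0.191 = 854.4.
Re < 2300 → laminar flow, so f = 64/Re = 64/854.4 = 0.07491 (the turbulent correlation is not needed).
Total minor-loss coefficient ΣK = 1·0.99 = 0.99.
ΔP = [f·L/D + ΣK]·(ρV²/2) = [0.07491·2889/0.1395 + 0.99]·(888.1·1.32²/2) = [1551 + 0.99]·773.7 = 1.201e+06 Pa.
Q = V·A = 1.32·0.01528 = 0.02017 m³/s.
Pumping power P = QΔP = 0.02017·1.201e+06 = 24230 W = 24.23 kW.

P ≈ 24.23 kW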